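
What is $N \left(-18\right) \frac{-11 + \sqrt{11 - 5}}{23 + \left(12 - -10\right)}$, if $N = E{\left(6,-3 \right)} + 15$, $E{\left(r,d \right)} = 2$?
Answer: $\frac{374}{5} - \frac{34 \sqrt{6}}{5} \approx 58.143$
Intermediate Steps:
$N = 17$ ($N = 2 + 15 = 17$)
$N \left(-18\right) \frac{-11 + \sqrt{11 - 5}}{23 + \left(12 - -10\right)} = 17 \left(-18\right) \frac{-11 + \sqrt{11 - 5}}{23 + \left(12 - -10\right)} = - 306 \frac{-11 + \sqrt{6}}{23 + \left(12 + 10\right)} = - 306 \frac{-11 + \sqrt{6}}{23 + 22} = - 306 \frac{-11 + \sqrt{6}}{45} = - 306 \left(-11 + \sqrt{6}\right) \frac{1}{45} = - 306 \left(- \frac{11}{45} + \frac{\sqrt{6}}{45}\right) = \frac{374}{5} - \frac{34 \sqrt{6}}{5}$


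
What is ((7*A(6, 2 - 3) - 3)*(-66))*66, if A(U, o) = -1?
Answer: 43560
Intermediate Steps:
((7*A(6, 2 - 3) - 3)*(-66))*66 = ((7*(-1) - 3)*(-66))*66 = ((-7 - 3)*(-66))*66 = -10*(-66)*66 = 660*66 = 43560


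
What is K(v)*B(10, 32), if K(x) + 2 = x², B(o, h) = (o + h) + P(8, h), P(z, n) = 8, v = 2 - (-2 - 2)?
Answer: 1700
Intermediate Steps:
v = 6 (v = 2 - 1*(-4) = 2 + 4 = 6)
B(o, h) = 8 + h + o (B(o, h) = (o + h) + 8 = (h + o) + 8 = 8 + h + o)
K(x) = -2 + x²
K(v)*B(10, 32) = (-2 + 6²)*(8 + 32 + 10) = (-2 + 36)*50 = 34*50 = 1700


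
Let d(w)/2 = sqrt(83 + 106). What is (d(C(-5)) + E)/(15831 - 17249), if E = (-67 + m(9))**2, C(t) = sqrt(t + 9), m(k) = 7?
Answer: -1800/709 - 3*sqrt(21)/709 ≈ -2.5582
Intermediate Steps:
C(t) = sqrt(9 + t)
d(w) = 6*sqrt(21) (d(w) = 2*sqrt(83 + 106) = 2*sqrt(189) = 2*(3*sqrt(21)) = 6*sqrt(21))
E = 3600 (E = (-67 + 7)**2 = (-60)**2 = 3600)
(d(C(-5)) + E)/(15831 - 17249) = (6*sqrt(21) + 3600)/(15831 - 17249) = (3600 + 6*sqrt(21))/(-1418) = (3600 + 6*sqrt(21))*(-1/1418) = -1800/709 - 3*sqrt(21)/709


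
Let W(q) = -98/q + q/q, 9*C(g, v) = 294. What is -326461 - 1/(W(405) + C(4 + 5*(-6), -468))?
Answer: -4419302962/13537 ≈ -3.2646e+5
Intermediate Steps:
C(g, v) = 98/3 (C(g, v) = (⅑)*294 = 98/3)
W(q) = 1 - 98/q (W(q) = -98/q + 1 = 1 - 98/q)
-326461 - 1/(W(405) + C(4 + 5*(-6), -468)) = -326461 - 1/((-98 + 405)/405 + 98/3) = -326461 - 1/((1/405)*307 + 98/3) = -326461 - 1/(307/405 + 98/3) = -326461 - 1/13537/405 = -326461 - 1*405/13537 = -326461 - 405/13537 = -4419302962/13537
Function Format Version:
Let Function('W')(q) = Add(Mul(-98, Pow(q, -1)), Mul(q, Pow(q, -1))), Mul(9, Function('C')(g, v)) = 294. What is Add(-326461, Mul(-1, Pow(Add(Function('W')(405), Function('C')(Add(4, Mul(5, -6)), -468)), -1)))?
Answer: Rational(-4419302962, 13537) ≈ -3.2646e+5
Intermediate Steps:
Function('C')(g, v) = Rational(98, 3) (Function('C')(g, v) = Mul(Rational(1, 9), 294) = Rational(98, 3))
Function('W')(q) = Add(1, Mul(-98, Pow(q, -1))) (Function('W')(q) = Add(Mul(-98, Pow(q, -1)), 1) = Add(1, Mul(-98, Pow(q, -1))))
Add(-326461, Mul(-1, Pow(Add(Function('W')(405), Function('C')(Add(4, Mul(5, -6)), -468)), -1))) = Add(-326461, Mul(-1, Pow(Add(Mul(Pow(405, -1), Add(-98, 405)), Rational(98, 3)), -1))) = Add(-326461, Mul(-1, Pow(Add(Mul(Rational(1, 405), 307), Rational(98, 3)), -1))) = Add(-326461, Mul(-1, Pow(Add(Rational(307, 405), Rational(98, 3)), -1))) = Add(-326461, Mul(-1, Pow(Rational(13537, 405), -1))) = Add(-326461, Mul(-1, Rational(405, 13537))) = Add(-326461, Rational(-405, 13537)) = Rational(-4419302962, 13537)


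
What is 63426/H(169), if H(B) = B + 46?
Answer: 63426/215 ≈ 295.00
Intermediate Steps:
H(B) = 46 + B
63426/H(169) = 63426/(46 + 169) = 63426/215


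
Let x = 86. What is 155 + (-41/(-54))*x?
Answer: 5948/27 ≈ 220.30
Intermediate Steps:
155 + (-41/(-54))*x = 155 - 41/(-54)*86 = 155 - 41*(-1/54)*86 = 155 + (41/54)*86 = 155 + 1763/27 = 5948/27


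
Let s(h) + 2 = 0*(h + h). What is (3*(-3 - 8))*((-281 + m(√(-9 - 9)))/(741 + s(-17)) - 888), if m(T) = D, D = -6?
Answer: 21665127/739 ≈ 29317.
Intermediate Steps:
s(h) = -2 (s(h) = -2 + 0*(h + h) = -2 + 0*(2*h) = -2 + 0 = -2)
m(T) = -6
(3*(-3 - 8))*((-281 + m(√(-9 - 9)))/(741 + s(-17)) - 888) = (3*(-3 - 8))*((-281 - 6)/(741 - 2) - 888) = (3*(-11))*(-287/739 - 888) = -33*(-287*1/739 - 888) = -33*(-287/739 - 888) = -33*(-656519/739) = 21665127/739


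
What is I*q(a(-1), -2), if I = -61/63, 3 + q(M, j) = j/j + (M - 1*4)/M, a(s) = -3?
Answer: -61/189 ≈ -0.32275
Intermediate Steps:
q(M, j) = -2 + (-4 + M)/M (q(M, j) = -3 + (j/j + (M - 1*4)/M) = -3 + (1 + (M - 4)/M) = -3 + (1 + (-4 + M)/M) = -2 + (-4 + M)/M)
I = -61/63 (I = -61*1/63 = -61/63 ≈ -0.96825)
I*q(a(-1), -2) = -61*(-4 - 1*(-3))/(63*(-3)) = -(-61)*(-4 + 3)/189 = -(-61)*(-1)/189 = -61/63*⅓ = -61/189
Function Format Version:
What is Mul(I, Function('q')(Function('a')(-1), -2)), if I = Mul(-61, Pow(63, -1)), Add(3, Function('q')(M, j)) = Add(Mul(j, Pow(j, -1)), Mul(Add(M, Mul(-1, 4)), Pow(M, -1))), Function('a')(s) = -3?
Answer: Rational(-61, 189) ≈ -0.32275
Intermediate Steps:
Function('q')(M, j) = Add(-2, Mul(Pow(M, -1), Add(-4, M))) (Function('q')(M, j) = Add(-3, Add(Mul(j, Pow(j, -1)), Mul(Add(M, Mul(-1, 4)), Pow(M, -1)))) = Add(-3, Add(1, Mul(Add(M, -4), Pow(M, -1)))) = Add(-3, Add(1, Mul(Add(-4, M), Pow(M, -1)))) = Add(-3, Add(1, Mul(Pow(M, -1), Add(-4, M)))) = Add(-2, Mul(Pow(M, -1), Add(-4, M))))
I = Rational(-61, 63) (I = Mul(-61, Rational(1, 63)) = Rational(-61, 63) ≈ -0.96825)
Mul(I, Function('q')(Function('a')(-1), -2)) = Mul(Rational(-61, 63), Mul(Pow(-3, -1), Add(-4, Mul(-1, -3)))) = Mul(Rational(-61, 63), Mul(Rational(-1, 3), Add(-4, 3))) = Mul(Rational(-61, 63), Mul(Rational(-1, 3), -1)) = Mul(Rational(-61, 63), Rational(1, 3)) = Rational(-61, 189)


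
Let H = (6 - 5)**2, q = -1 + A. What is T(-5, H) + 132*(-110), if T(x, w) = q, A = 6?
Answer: -14515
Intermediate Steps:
q = 5 (q = -1 + 6 = 5)
H = 1 (H = 1**2 = 1)
T(x, w) = 5
T(-5, H) + 132*(-110) = 5 + 132*(-110) = 5 - 14520 = -14515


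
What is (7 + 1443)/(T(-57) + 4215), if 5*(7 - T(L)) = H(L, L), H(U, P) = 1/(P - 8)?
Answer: 471250/1372151 ≈ 0.34344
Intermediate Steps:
H(U, P) = 1/(-8 + P)
T(L) = 7 - 1/(5*(-8 + L))
(7 + 1443)/(T(-57) + 4215) = (7 + 1443)/((-281 + 35*(-57))/(5*(-8 - 57)) + 4215) = 1450/((⅕)*(-281 - 1995)/(-65) + 4215) = 1450/((⅕)*(-1/65)*(-2276) + 4215) = 1450/(2276/325 + 4215) = 1450/(1372151/325) = 1450*(325/1372151) = 471250/1372151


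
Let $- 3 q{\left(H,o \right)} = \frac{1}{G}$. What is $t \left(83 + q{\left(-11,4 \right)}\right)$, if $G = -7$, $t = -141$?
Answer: $- \frac{81968}{7} \approx -11710.0$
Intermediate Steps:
$q{\left(H,o \right)} = \frac{1}{21}$ ($q{\left(H,o \right)} = - \frac{1}{3 \left(-7\right)} = \left(- \frac{1}{3}\right) \left(- \frac{1}{7}\right) = \frac{1}{21}$)
$t \left(83 + q{\left(-11,4 \right)}\right) = - 141 \left(83 + \frac{1}{21}\right) = \left(-141\right) \frac{1744}{21} = - \frac{81968}{7}$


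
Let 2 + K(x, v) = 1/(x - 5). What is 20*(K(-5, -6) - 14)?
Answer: -322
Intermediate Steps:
K(x, v) = -2 + 1/(-5 + x) (K(x, v) = -2 + 1/(x - 5) = -2 + 1/(-5 + x))
20*(K(-5, -6) - 14) = 20*((11 - 2*(-5))/(-5 - 5) - 14) = 20*((11 + 10)/(-10) - 14) = 20*(-⅒*21 - 14) = 20*(-21/10 - 14) = 20*(-161/10) = -322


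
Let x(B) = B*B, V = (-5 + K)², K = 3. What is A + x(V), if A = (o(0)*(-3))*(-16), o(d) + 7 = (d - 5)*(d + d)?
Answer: -320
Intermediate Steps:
o(d) = -7 + 2*d*(-5 + d) (o(d) = -7 + (d - 5)*(d + d) = -7 + (-5 + d)*(2*d) = -7 + 2*d*(-5 + d))
V = 4 (V = (-5 + 3)² = (-2)² = 4)
A = -336 (A = ((-7 - 10*0 + 2*0²)*(-3))*(-16) = ((-7 + 0 + 2*0)*(-3))*(-16) = ((-7 + 0 + 0)*(-3))*(-16) = -7*(-3)*(-16) = 21*(-16) = -336)
x(B) = B²
A + x(V) = -336 + 4² = -336 + 16 = -320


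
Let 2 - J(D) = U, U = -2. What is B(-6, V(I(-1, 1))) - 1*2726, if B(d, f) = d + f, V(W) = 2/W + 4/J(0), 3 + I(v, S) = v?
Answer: -5463/2 ≈ -2731.5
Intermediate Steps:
J(D) = 4 (J(D) = 2 - 1*(-2) = 2 + 2 = 4)
I(v, S) = -3 + v
V(W) = 1 + 2/W (V(W) = 2/W + 4/4 = 2/W + 4*(¼) = 2/W + 1 = 1 + 2/W)
B(-6, V(I(-1, 1))) - 1*2726 = (-6 + (2 + (-3 - 1))/(-3 - 1)) - 1*2726 = (-6 + (2 - 4)/(-4)) - 2726 = (-6 - ¼*(-2)) - 2726 = (-6 + ½) - 2726 = -11/2 - 2726 = -5463/2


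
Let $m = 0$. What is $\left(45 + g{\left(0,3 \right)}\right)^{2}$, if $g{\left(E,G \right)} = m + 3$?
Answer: $2304$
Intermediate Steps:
$g{\left(E,G \right)} = 3$ ($g{\left(E,G \right)} = 0 + 3 = 3$)
$\left(45 + g{\left(0,3 \right)}\right)^{2} = \left(45 + 3\right)^{2} = 48^{2} = 2304$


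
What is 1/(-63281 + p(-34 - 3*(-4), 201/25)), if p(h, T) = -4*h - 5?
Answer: -1/63198 ≈ -1.5823e-5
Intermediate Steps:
p(h, T) = -5 - 4*h
1/(-63281 + p(-34 - 3*(-4), 201/25)) = 1/(-63281 + (-5 - 4*(-34 - 3*(-4)))) = 1/(-63281 + (-5 - 4*(-34 - 1*(-12)))) = 1/(-63281 + (-5 - 4*(-34 + 12))) = 1/(-63281 + (-5 - 4*(-22))) = 1/(-63281 + (-5 + 88)) = 1/(-63281 + 83) = 1/(-63198) = -1/63198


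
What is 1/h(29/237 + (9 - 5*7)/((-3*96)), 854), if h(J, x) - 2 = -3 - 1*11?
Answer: -1/12 ≈ -0.083333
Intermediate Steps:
h(J, x) = -12 (h(J, x) = 2 + (-3 - 1*11) = 2 + (-3 - 11) = 2 - 14 = -12)
1/h(29/237 + (9 - 5*7)/((-3*96)), 854) = 1/(-12) = -1/12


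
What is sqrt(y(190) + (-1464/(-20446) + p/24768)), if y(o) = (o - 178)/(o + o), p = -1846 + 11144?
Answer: sqrt(480754395862103110)/1002262920 ≈ 0.69180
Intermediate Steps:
p = 9298
y(o) = (-178 + o)/(2*o) (y(o) = (-178 + o)/((2*o)) = (-178 + o)*(1/(2*o)) = (-178 + o)/(2*o))
sqrt(y(190) + (-1464/(-20446) + p/24768)) = sqrt((1/2)*(-178 + 190)/190 + (-1464/(-20446) + 9298/24768)) = sqrt((1/2)*(1/190)*12 + (-1464*(-1/20446) + 9298*(1/24768))) = sqrt(3/95 + (732/10223 + 4649/12384)) = sqrt(3/95 + 56591815/126601632) = sqrt(5756027321/12027155040) = sqrt(480754395862103110)/1002262920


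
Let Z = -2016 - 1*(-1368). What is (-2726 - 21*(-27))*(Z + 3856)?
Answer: -6926072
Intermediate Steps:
Z = -648 (Z = -2016 + 1368 = -648)
(-2726 - 21*(-27))*(Z + 3856) = (-2726 - 21*(-27))*(-648 + 3856) = (-2726 + 567)*3208 = -2159*3208 = -6926072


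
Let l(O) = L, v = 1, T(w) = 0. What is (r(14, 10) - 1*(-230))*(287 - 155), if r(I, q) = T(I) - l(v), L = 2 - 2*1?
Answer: 30360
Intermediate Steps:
L = 0 (L = 2 - 2 = 0)
l(O) = 0
r(I, q) = 0 (r(I, q) = 0 - 1*0 = 0 + 0 = 0)
(r(14, 10) - 1*(-230))*(287 - 155) = (0 - 1*(-230))*(287 - 155) = (0 + 230)*132 = 230*132 = 30360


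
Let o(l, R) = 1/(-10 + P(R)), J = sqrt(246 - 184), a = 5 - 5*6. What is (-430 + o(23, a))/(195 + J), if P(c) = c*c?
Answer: -3437837/1556483 + 264449*sqrt(62)/23347245 ≈ -2.1195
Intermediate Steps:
a = -25 (a = 5 - 30 = -25)
J = sqrt(62) ≈ 7.8740
P(c) = c**2
o(l, R) = 1/(-10 + R**2)
(-430 + o(23, a))/(195 + J) = (-430 + 1/(-10 + (-25)**2))/(195 + sqrt(62)) = (-430 + 1/(-10 + 625))/(195 + sqrt(62)) = (-430 + 1/615)/(195 + sqrt(62)) = -264449/(615*(195 + sqrt(62)))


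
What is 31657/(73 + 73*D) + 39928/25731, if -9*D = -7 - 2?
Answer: 820395755/3756726 ≈ 218.38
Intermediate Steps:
D = 1 (D = -(-7 - 2)/9 = -1/9*(-9) = 1)
31657/(73 + 73*D) + 39928/25731 = 31657/(73 + 73*1) + 39928/25731 = 31657/(73 + 73) + 39928*(1/25731) = 31657/146 + 39928/25731 = 820395755/3756726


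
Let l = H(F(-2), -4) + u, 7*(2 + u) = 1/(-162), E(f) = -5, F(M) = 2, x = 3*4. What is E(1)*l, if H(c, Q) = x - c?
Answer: -45355/1134 ≈ -39.996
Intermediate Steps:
x = 12
H(c, Q) = 12 - c
u = -2269/1134 (u = -2 + (⅐)/(-162) = -2 + (⅐)*(-1/162) = -2 - 1/1134 = -2269/1134 ≈ -2.0009)
l = 9071/1134 (l = (12 - 1*2) - 2269/1134 = (12 - 2) - 2269/1134 = 10 - 2269/1134 = 9071/1134 ≈ 7.9991)
E(1)*l = -5*9071/1134 = -45355/1134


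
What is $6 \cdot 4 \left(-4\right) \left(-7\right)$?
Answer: $672$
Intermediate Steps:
$6 \cdot 4 \left(-4\right) \left(-7\right) = 24 \left(-4\right) \left(-7\right) = \left(-96\right) \left(-7\right) = 672$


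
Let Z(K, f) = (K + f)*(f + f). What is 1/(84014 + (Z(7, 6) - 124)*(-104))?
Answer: 1/80686 ≈ 1.2394e-5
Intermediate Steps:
Z(K, f) = 2*f*(K + f) (Z(K, f) = (K + f)*(2*f) = 2*f*(K + f))
1/(84014 + (Z(7, 6) - 124)*(-104)) = 1/(84014 + (2*6*(7 + 6) - 124)*(-104)) = 1/(84014 + (2*6*13 - 124)*(-104)) = 1/(84014 + (156 - 124)*(-104)) = 1/(84014 + 32*(-104)) = 1/(84014 - 3328) = 1/80686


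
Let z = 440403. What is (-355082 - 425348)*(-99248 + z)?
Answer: -266247596650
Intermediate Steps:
(-355082 - 425348)*(-99248 + z) = (-355082 - 425348)*(-99248 + 440403) = -780430*341155 = -266247596650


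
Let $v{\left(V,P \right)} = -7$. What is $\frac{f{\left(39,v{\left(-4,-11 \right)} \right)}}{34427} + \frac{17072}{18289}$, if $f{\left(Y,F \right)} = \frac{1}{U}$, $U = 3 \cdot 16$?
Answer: $\frac{28211430001}{30222499344} \approx 0.93346$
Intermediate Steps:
$U = 48$
$f{\left(Y,F \right)} = \frac{1}{48}$
$\frac{f{\left(39,v{\left(-4,-11 \right)} \right)}}{34427} + \frac{17072}{18289} = \frac{1}{48 \cdot 34427} + \frac{17072}{18289} = \frac{1}{48} \cdot \frac{1}{34427} + 17072 \cdot \frac{1}{18289} = \frac{1}{1652496} + \frac{17072}{18289} = \frac{28211430001}{30222499344}$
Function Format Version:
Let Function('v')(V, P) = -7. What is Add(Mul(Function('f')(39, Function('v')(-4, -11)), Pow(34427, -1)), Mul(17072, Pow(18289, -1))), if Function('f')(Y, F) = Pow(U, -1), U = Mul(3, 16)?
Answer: Rational(28211430001, 30222499344) ≈ 0.93346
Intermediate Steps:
U = 48
Function('f')(Y, F) = Rational(1, 48) (Function('f')(Y, F) = Pow(48, -1) = Rational(1, 48))
Add(Mul(Function('f')(39, Function('v')(-4, -11)), Pow(34427, -1)), Mul(17072, Pow(18289, -1))) = Add(Mul(Rational(1, 48), Pow(34427, -1)), Mul(17072, Pow(18289, -1))) = Add(Mul(Rational(1, 48), Rational(1, 34427)), Mul(17072, Rational(1, 18289))) = Add(Rational(1, 1652496), Rational(17072, 18289)) = Rational(28211430001, 30222499344)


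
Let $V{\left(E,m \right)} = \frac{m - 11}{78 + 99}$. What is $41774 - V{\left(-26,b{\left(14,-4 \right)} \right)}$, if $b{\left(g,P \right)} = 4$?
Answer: $\frac{7394005}{177} \approx 41774.0$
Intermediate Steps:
$V{\left(E,m \right)} = - \frac{11}{177} + \frac{m}{177}$ ($V{\left(E,m \right)} = \frac{-11 + m}{177} = \left(-11 + m\right) \frac{1}{177} = - \frac{11}{177} + \frac{m}{177}$)
$41774 - V{\left(-26,b{\left(14,-4 \right)} \right)} = 41774 - \left(- \frac{11}{177} + \frac{1}{177} \cdot 4\right) = 41774 - \left(- \frac{11}{177} + \frac{4}{177}\right) = 41774 - - \frac{7}{177} = 41774 + \frac{7}{177} = \frac{7394005}{177}$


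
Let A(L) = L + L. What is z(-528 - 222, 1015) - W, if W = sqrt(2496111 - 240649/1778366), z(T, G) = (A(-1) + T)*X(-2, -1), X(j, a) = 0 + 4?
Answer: -3008 - sqrt(7894164351413101582)/1778366 ≈ -4587.9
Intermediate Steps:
X(j, a) = 4
A(L) = 2*L
z(T, G) = -8 + 4*T (z(T, G) = (2*(-1) + T)*4 = (-2 + T)*4 = -8 + 4*T)
W = sqrt(7894164351413101582)/1778366 (W = sqrt(2496111 - 240649*1/1778366) = sqrt(2496111 - 240649/1778366) = sqrt(4438998693977/1778366) = sqrt(7894164351413101582)/1778366 ≈ 1579.9)
z(-528 - 222, 1015) - W = (-8 + 4*(-528 - 222)) - sqrt(7894164351413101582)/1778366 = (-8 + 4*(-750)) - sqrt(7894164351413101582)/1778366 = (-8 - 3000) - sqrt(7894164351413101582)/1778366 = -3008 - sqrt(7894164351413101582)/1778366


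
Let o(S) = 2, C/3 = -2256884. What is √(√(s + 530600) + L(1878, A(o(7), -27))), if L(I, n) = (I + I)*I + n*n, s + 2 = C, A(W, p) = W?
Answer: √(7053772 + I*√6240054) ≈ 2655.9 + 0.47*I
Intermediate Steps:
C = -6770652 (C = 3*(-2256884) = -6770652)
s = -6770654 (s = -2 - 6770652 = -6770654)
L(I, n) = n² + 2*I² (L(I, n) = (2*I)*I + n² = 2*I² + n² = n² + 2*I²)
√(√(s + 530600) + L(1878, A(o(7), -27))) = √(√(-6770654 + 530600) + (2² + 2*1878²)) = √(√(-6240054) + (4 + 2*3526884)) = √(I*√6240054 + (4 + 7053768)) = √(I*√6240054 + 7053772) = √(7053772 + I*√6240054)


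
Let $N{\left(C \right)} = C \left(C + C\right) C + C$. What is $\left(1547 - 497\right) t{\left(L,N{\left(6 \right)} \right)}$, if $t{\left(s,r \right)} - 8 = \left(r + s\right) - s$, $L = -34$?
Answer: $468300$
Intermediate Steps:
$N{\left(C \right)} = C + 2 C^{3}$ ($N{\left(C \right)} = C 2 C C + C = 2 C^{2} C + C = 2 C^{3} + C = C + 2 C^{3}$)
$t{\left(s,r \right)} = 8 + r$ ($t{\left(s,r \right)} = 8 + \left(\left(r + s\right) - s\right) = 8 + r$)
$\left(1547 - 497\right) t{\left(L,N{\left(6 \right)} \right)} = \left(1547 - 497\right) \left(8 + \left(6 + 2 \cdot 6^{3}\right)\right) = 1050 \left(8 + \left(6 + 2 \cdot 216\right)\right) = 1050 \left(8 + \left(6 + 432\right)\right) = 1050 \left(8 + 438\right) = 1050 \cdot 446 = 468300$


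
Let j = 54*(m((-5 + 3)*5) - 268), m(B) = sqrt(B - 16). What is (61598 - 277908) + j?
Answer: -230782 + 54*I*sqrt(26) ≈ -2.3078e+5 + 275.35*I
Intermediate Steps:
m(B) = sqrt(-16 + B)
j = -14472 + 54*I*sqrt(26) (j = 54*(sqrt(-16 + (-5 + 3)*5) - 268) = 54*(sqrt(-16 - 2*5) - 268) = 54*(sqrt(-16 - 10) - 268) = 54*(sqrt(-26) - 268) = 54*(I*sqrt(26) - 268) = 54*(-268 + I*sqrt(26)) = -14472 + 54*I*sqrt(26) ≈ -14472.0 + 275.35*I)
(61598 - 277908) + j = (61598 - 277908) + (-14472 + 54*I*sqrt(26)) = -216310 + (-14472 + 54*I*sqrt(26)) = -230782 + 54*I*sqrt(26)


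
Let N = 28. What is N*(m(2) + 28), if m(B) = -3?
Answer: 700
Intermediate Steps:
N*(m(2) + 28) = 28*(-3 + 28) = 28*25 = 700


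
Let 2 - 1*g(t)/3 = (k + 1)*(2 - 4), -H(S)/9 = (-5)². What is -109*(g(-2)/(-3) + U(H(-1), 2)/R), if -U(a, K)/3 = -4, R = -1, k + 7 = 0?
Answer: 218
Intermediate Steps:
H(S) = -225 (H(S) = -9*(-5)² = -9*25 = -225)
k = -7 (k = -7 + 0 = -7)
g(t) = -30 (g(t) = 6 - 3*(-7 + 1)*(2 - 4) = 6 - (-18)*(-2) = 6 - 3*12 = 6 - 36 = -30)
U(a, K) = 12 (U(a, K) = -3*(-4) = 12)
-109*(g(-2)/(-3) + U(H(-1), 2)/R) = -109*(-30/(-3) + 12/(-1)) = -109*(-30*(-⅓) + 12*(-1)) = -109*(10 - 12) = -109*(-2) = 218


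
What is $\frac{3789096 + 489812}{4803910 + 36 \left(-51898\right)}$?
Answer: $\frac{2139454}{1467791} \approx 1.4576$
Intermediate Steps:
$\frac{3789096 + 489812}{4803910 + 36 \left(-51898\right)} = \frac{4278908}{4803910 - 1868328} = \frac{4278908}{2935582} = 4278908 \cdot \frac{1}{2935582} = \frac{2139454}{1467791}$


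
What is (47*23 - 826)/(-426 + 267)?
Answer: -85/53 ≈ -1.6038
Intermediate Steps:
(47*23 - 826)/(-426 + 267) = (1081 - 826)/(-159) = 255*(-1/159) = -85/53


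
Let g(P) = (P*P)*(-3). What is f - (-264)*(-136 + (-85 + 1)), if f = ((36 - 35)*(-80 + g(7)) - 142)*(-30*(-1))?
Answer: -69150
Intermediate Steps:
g(P) = -3*P² (g(P) = P²*(-3) = -3*P²)
f = -11070 (f = ((36 - 35)*(-80 - 3*7²) - 142)*(-30*(-1)) = (1*(-80 - 3*49) - 142)*30 = (1*(-80 - 147) - 142)*30 = (1*(-227) - 142)*30 = (-227 - 142)*30 = -369*30 = -11070)
f - (-264)*(-136 + (-85 + 1)) = -11070 - (-264)*(-136 + (-85 + 1)) = -11070 - (-264)*(-136 - 84) = -11070 - (-264)*(-220) = -11070 - 1*58080 = -11070 - 58080 = -69150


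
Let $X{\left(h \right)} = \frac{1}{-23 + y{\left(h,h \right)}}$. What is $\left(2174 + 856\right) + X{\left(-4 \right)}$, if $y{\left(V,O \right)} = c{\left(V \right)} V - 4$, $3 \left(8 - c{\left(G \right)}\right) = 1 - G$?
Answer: $\frac{475707}{157} \approx 3030.0$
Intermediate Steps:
$c{\left(G \right)} = \frac{23}{3} + \frac{G}{3}$ ($c{\left(G \right)} = 8 - \frac{1 - G}{3} = 8 + \left(- \frac{1}{3} + \frac{G}{3}\right) = \frac{23}{3} + \frac{G}{3}$)
$y{\left(V,O \right)} = -4 + V \left(\frac{23}{3} + \frac{V}{3}\right)$ ($y{\left(V,O \right)} = \left(\frac{23}{3} + \frac{V}{3}\right) V - 4 = V \left(\frac{23}{3} + \frac{V}{3}\right) - 4 = -4 + V \left(\frac{23}{3} + \frac{V}{3}\right)$)
$X{\left(h \right)} = \frac{1}{-27 + \frac{h \left(23 + h\right)}{3}}$ ($X{\left(h \right)} = \frac{1}{-23 + \left(-4 + \frac{h \left(23 + h\right)}{3}\right)} = \frac{1}{-27 + \frac{h \left(23 + h\right)}{3}}$)
$\left(2174 + 856\right) + X{\left(-4 \right)} = \left(2174 + 856\right) + \frac{3}{-81 - 4 \left(23 - 4\right)} = 3030 + \frac{3}{-81 - 76} = 3030 + \frac{3}{-157} = 3030 + 3 \left(- \frac{1}{157}\right) = 3030 - \frac{3}{157} = \frac{475707}{157}$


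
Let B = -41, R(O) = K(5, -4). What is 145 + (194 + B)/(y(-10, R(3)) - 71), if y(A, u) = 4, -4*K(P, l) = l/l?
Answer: 9562/67 ≈ 142.72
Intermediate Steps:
K(P, l) = -¼ (K(P, l) = -l/(4*l) = -¼*1 = -¼)
R(O) = -¼
145 + (194 + B)/(y(-10, R(3)) - 71) = 145 + (194 - 41)/(4 - 71) = 145 + 153/(-67) = 145 + 153*(-1/67) = 145 - 153/67 = 9562/67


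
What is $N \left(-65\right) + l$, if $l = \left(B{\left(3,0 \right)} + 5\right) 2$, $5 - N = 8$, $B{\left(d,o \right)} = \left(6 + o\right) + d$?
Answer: $223$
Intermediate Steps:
$B{\left(d,o \right)} = 6 + d + o$
$N = -3$ ($N = 5 - 8 = -3$)
$l = 28$ ($l = \left(\left(6 + 3 + 0\right) + 5\right) 2 = \left(9 + 5\right) 2 = 14 \cdot 2 = 28$)
$N \left(-65\right) + l = \left(-3\right) \left(-65\right) + 28 = 195 + 28 = 223$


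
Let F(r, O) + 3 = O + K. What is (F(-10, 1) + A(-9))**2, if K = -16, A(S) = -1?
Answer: 361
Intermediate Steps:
F(r, O) = -19 + O (F(r, O) = -3 + (O - 16) = -3 + (-16 + O) = -19 + O)
(F(-10, 1) + A(-9))**2 = ((-19 + 1) - 1)**2 = (-18 - 1)**2 = (-19)**2 = 361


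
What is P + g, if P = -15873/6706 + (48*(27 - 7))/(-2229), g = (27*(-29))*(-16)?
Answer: 62407547065/4982558 ≈ 12525.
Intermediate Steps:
g = 12528 (g = -783*(-16) = 12528)
P = -13939559/4982558 (P = -15873*1/6706 + (48*20)*(-1/2229) = -15873/6706 + 960*(-1/2229) = -15873/6706 - 320/743 = -13939559/4982558 ≈ -2.7977)
P + g = -13939559/4982558 + 12528 = 62407547065/4982558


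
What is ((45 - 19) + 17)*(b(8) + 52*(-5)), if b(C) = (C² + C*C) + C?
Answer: -5332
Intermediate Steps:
b(C) = C + 2*C² (b(C) = (C² + C²) + C = 2*C² + C = C + 2*C²)
((45 - 19) + 17)*(b(8) + 52*(-5)) = ((45 - 19) + 17)*(8*(1 + 2*8) + 52*(-5)) = (26 + 17)*(8*(1 + 16) - 260) = 43*(8*17 - 260) = 43*(136 - 260) = 43*(-124) = -5332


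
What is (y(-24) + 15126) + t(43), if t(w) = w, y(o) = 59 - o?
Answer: 15252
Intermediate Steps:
(y(-24) + 15126) + t(43) = ((59 - 1*(-24)) + 15126) + 43 = ((59 + 24) + 15126) + 43 = (83 + 15126) + 43 = 15209 + 43 = 15252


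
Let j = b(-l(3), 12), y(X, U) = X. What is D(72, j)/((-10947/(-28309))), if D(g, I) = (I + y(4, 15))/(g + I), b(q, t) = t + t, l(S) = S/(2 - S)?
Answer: 198163/262728 ≈ 0.75425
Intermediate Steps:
b(q, t) = 2*t
j = 24 (j = 2*12 = 24)
D(g, I) = (4 + I)/(I + g) (D(g, I) = (I + 4)/(g + I) = (4 + I)/(I + g))
D(72, j)/((-10947/(-28309))) = ((4 + 24)/(24 + 72))/((-10947/(-28309))) = (28/96)/((-10947*(-1/28309))) = ((1/96)*28)/(10947/28309) = (7/24)*(28309/10947) = 198163/262728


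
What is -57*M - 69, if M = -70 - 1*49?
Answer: 6714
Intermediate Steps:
M = -119 (M = -70 - 49 = -119)
-57*M - 69 = -57*(-119) - 69 = 6783 - 69 = 6714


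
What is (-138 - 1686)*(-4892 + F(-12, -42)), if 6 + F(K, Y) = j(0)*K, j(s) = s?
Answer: 8933952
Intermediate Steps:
F(K, Y) = -6 (F(K, Y) = -6 + 0*K = -6 + 0 = -6)
(-138 - 1686)*(-4892 + F(-12, -42)) = (-138 - 1686)*(-4892 - 6) = -1824*(-4898) = 8933952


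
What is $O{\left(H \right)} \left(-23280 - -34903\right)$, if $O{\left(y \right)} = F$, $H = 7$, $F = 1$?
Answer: $11623$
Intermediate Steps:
$O{\left(y \right)} = 1$
$O{\left(H \right)} \left(-23280 - -34903\right) = 1 \left(-23280 - -34903\right) = 1 \left(-23280 + 34903\right) = 1 \cdot 11623 = 11623$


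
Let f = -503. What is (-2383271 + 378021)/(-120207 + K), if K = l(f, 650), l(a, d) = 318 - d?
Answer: 2005250/120539 ≈ 16.636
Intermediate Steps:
K = -332 (K = 318 - 1*650 = 318 - 650 = -332)
(-2383271 + 378021)/(-120207 + K) = (-2383271 + 378021)/(-120207 - 332) = -2005250/(-120539) = -2005250*(-1/120539) = 2005250/120539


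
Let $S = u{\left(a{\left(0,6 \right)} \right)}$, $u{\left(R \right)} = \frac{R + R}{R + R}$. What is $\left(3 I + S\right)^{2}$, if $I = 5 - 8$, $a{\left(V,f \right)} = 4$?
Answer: $64$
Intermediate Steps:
$u{\left(R \right)} = 1$ ($u{\left(R \right)} = \frac{2 R}{2 R} = 2 R \frac{1}{2 R} = 1$)
$I = -3$ ($I = 5 - 8 = -3$)
$S = 1$
$\left(3 I + S\right)^{2} = \left(3 \left(-3\right) + 1\right)^{2} = \left(-9 + 1\right)^{2} = \left(-8\right)^{2} = 64$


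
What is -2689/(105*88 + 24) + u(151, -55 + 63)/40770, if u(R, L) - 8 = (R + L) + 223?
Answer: -1177973/4196592 ≈ -0.28070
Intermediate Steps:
u(R, L) = 231 + L + R (u(R, L) = 8 + ((R + L) + 223) = 8 + ((L + R) + 223) = 8 + (223 + L + R) = 231 + L + R)
-2689/(105*88 + 24) + u(151, -55 + 63)/40770 = -2689/(105*88 + 24) + (231 + (-55 + 63) + 151)/40770 = -2689/(9240 + 24) + (231 + 8 + 151)*(1/40770) = -2689/9264 + 390*(1/40770) = -2689*1/9264 + 13/1359 = -2689/9264 + 13/1359 = -1177973/4196592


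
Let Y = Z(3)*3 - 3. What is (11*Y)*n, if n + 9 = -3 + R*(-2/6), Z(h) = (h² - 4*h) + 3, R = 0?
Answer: 396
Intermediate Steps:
Z(h) = 3 + h² - 4*h
n = -12 (n = -9 + (-3 + 0*(-2/6)) = -9 + (-3 + 0*(-2*⅙)) = -9 + (-3 + 0*(-⅓)) = -9 + (-3 + 0) = -9 - 3 = -12)
Y = -3 (Y = (3 + 3² - 4*3)*3 - 3 = (3 + 9 - 12)*3 - 3 = 0*3 - 3 = 0 - 3 = -3)
(11*Y)*n = (11*(-3))*(-12) = -33*(-12) = 396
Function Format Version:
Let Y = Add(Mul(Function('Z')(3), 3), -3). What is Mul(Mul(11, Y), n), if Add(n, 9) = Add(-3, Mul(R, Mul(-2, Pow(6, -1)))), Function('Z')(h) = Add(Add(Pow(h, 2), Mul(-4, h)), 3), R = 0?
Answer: 396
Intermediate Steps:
Function('Z')(h) = Add(3, Pow(h, 2), Mul(-4, h))
n = -12 (n = Add(-9, Add(-3, Mul(0, Mul(-2, Pow(6, -1))))) = Add(-9, Add(-3, Mul(0, Mul(-2, Rational(1, 6))))) = Add(-9, Add(-3, Mul(0, Rational(-1, 3)))) = Add(-9, Add(-3, 0)) = Add(-9, -3) = -12)
Y = -3 (Y = Add(Mul(Add(3, Pow(3, 2), Mul(-4, 3)), 3), -3) = Add(Mul(Add(3, 9, -12), 3), -3) = Add(Mul(0, 3), -3) = Add(0, -3) = -3)
Mul(Mul(11, Y), n) = Mul(Mul(11, -3), -12) = Mul(-33, -12) = 396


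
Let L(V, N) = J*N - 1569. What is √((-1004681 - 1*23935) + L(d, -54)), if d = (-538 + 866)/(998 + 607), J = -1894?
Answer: 3*I*√103101 ≈ 963.28*I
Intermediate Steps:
d = 328/1605 ≈ 0.20436
L(V, N) = -1569 - 1894*N (L(V, N) = -1894*N - 1569 = -1569 - 1894*N)
√((-1004681 - 1*23935) + L(d, -54)) = √((-1004681 - 1*23935) + (-1569 - 1894*(-54))) = √((-1004681 - 23935) + (-1569 + 102276)) = √(-1028616 + 100707) = √(-927909) = 3*I*√103101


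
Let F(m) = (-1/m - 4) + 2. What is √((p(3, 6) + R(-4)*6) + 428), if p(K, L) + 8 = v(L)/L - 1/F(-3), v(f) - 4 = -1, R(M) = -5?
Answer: √39110/10 ≈ 19.776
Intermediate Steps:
F(m) = -2 - 1/m (F(m) = (-4 - 1/m) + 2 = -2 - 1/m)
v(f) = 3 (v(f) = 4 - 1 = 3)
p(K, L) = -37/5 + 3/L (p(K, L) = -8 + (3/L - 1/(-2 - 1/(-3))) = -8 + (3/L - 1/(-2 - 1*(-⅓))) = -8 + (3/L - 1/(-2 + ⅓)) = -8 + (3/L - 1/(-5/3)) = -8 + (3/L - 1*(-⅗)) = -8 + (3/L + ⅗) = -8 + (⅗ + 3/L) = -37/5 + 3/L)
√((p(3, 6) + R(-4)*6) + 428) = √(((-37/5 + 3/6) - 5*6) + 428) = √(((-37/5 + 3*(⅙)) - 30) + 428) = √(((-37/5 + ½) - 30) + 428) = √((-69/10 - 30) + 428) = √(-369/10 + 428) = √(3911/10) = √39110/10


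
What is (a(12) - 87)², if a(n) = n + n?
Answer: 3969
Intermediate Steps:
a(n) = 2*n
(a(12) - 87)² = (2*12 - 87)² = (24 - 87)² = (-63)² = 3969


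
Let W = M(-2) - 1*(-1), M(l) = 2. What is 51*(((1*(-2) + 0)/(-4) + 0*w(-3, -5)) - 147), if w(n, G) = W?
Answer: -14943/2 ≈ -7471.5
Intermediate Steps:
W = 3 (W = 2 - 1*(-1) = 2 + 1 = 3)
w(n, G) = 3
51*(((1*(-2) + 0)/(-4) + 0*w(-3, -5)) - 147) = 51*(((1*(-2) + 0)/(-4) + 0*3) - 147) = 51*((-(-2 + 0)/4 + 0) - 147) = 51*((-¼*(-2) + 0) - 147) = 51*((½ + 0) - 147) = 51*(½ - 147) = 51*(-293/2) = -14943/2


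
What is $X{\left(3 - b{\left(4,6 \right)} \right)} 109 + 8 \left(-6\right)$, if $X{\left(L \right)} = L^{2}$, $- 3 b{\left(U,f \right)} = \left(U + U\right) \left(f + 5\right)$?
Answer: $\frac{1025149}{9} \approx 1.1391 \cdot 10^{5}$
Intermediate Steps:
$b{\left(U,f \right)} = - \frac{2 U \left(5 + f\right)}{3}$ ($b{\left(U,f \right)} = - \frac{\left(U + U\right) \left(f + 5\right)}{3} = - \frac{2 U \left(5 + f\right)}{3}$)
$X{\left(3 - b{\left(4,6 \right)} \right)} 109 + 8 \left(-6\right) = \left(3 - \left(- \frac{2}{3}\right) 4 \left(5 + 6\right)\right)^{2} \cdot 109 + 8 \left(-6\right) = \left(3 - \left(- \frac{2}{3}\right) 4 \cdot 11\right)^{2} \cdot 109 - 48 = \left(3 - - \frac{88}{3}\right)^{2} \cdot 109 - 48 = \left(3 + \frac{88}{3}\right)^{2} \cdot 109 - 48 = \left(\frac{97}{3}\right)^{2} \cdot 109 - 48 = \frac{9409}{9} \cdot 109 - 48 = \frac{1025581}{9} - 48 = \frac{1025149}{9}$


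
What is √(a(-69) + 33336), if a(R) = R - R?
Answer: 6*√926 ≈ 182.58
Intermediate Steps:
a(R) = 0
√(a(-69) + 33336) = √(0 + 33336) = √33336 = 6*√926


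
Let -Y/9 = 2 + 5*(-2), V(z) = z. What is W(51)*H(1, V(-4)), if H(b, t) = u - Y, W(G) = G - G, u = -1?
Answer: 0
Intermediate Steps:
Y = 72 (Y = -9*(2 + 5*(-2)) = -9*(2 - 10) = -9*(-8) = 72)
W(G) = 0
H(b, t) = -73 (H(b, t) = -1 - 1*72 = -1 - 72 = -73)
W(51)*H(1, V(-4)) = 0*(-73) = 0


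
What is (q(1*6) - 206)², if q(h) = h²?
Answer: 28900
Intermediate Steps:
(q(1*6) - 206)² = ((1*6)² - 206)² = (6² - 206)² = (36 - 206)² = (-170)² = 28900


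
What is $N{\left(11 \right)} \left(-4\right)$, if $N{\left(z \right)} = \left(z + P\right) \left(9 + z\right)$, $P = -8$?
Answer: $-240$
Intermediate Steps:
$N{\left(z \right)} = \left(-8 + z\right) \left(9 + z\right)$ ($N{\left(z \right)} = \left(z - 8\right) \left(9 + z\right) = \left(-8 + z\right) \left(9 + z\right)$)
$N{\left(11 \right)} \left(-4\right) = \left(-72 + 11 + 11^{2}\right) \left(-4\right) = \left(-72 + 11 + 121\right) \left(-4\right) = 60 \left(-4\right) = -240$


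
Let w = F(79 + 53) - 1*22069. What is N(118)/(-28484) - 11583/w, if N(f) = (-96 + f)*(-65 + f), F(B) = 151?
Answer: 975557/2001001 ≈ 0.48753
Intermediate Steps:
w = -21918 (w = 151 - 1*22069 = 151 - 22069 = -21918)
N(118)/(-28484) - 11583/w = (6240 + 118² - 161*118)/(-28484) - 11583/(-21918) = (6240 + 13924 - 18998)*(-1/28484) - 11583*(-1/21918) = 1166*(-1/28484) + 297/562 = -583/14242 + 297/562 = 975557/2001001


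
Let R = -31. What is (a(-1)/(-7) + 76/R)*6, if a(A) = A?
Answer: -3006/217 ≈ -13.853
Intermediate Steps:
(a(-1)/(-7) + 76/R)*6 = (-1/(-7) + 76/(-31))*6 = (-1*(-1/7) + 76*(-1/31))*6 = (1/7 - 76/31)*6 = -501/217*6 = -3006/217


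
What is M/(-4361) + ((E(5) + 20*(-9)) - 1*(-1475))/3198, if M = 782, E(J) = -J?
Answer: 520809/2324413 ≈ 0.22406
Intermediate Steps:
M/(-4361) + ((E(5) + 20*(-9)) - 1*(-1475))/3198 = 782/(-4361) + ((-1*5 + 20*(-9)) - 1*(-1475))/3198 = 782*(-1/4361) + ((-5 - 180) + 1475)*(1/3198) = -782/4361 + (-185 + 1475)*(1/3198) = -782/4361 + 1290*(1/3198) = -782/4361 + 215/533 = 520809/2324413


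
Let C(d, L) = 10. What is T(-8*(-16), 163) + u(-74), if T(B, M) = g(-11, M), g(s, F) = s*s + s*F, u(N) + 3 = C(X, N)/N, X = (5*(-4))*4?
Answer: -61980/37 ≈ -1675.1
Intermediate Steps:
X = -80 (X = -20*4 = -80)
u(N) = -3 + 10/N
g(s, F) = s² + F*s
T(B, M) = 121 - 11*M (T(B, M) = -11*(M - 11) = -11*(-11 + M) = 121 - 11*M)
T(-8*(-16), 163) + u(-74) = (121 - 11*163) + (-3 + 10/(-74)) = (121 - 1793) + (-3 + 10*(-1/74)) = -1672 + (-3 - 5/37) = -1672 - 116/37 = -61980/37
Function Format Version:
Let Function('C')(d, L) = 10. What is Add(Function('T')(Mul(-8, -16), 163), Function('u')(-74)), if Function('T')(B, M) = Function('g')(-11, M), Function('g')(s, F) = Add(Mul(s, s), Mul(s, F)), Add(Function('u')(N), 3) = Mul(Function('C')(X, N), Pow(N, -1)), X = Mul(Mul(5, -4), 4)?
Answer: Rational(-61980, 37) ≈ -1675.1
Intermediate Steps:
X = -80 (X = Mul(-20, 4) = -80)
Function('u')(N) = Add(-3, Mul(10, Pow(N, -1)))
Function('g')(s, F) = Add(Pow(s, 2), Mul(F, s))
Function('T')(B, M) = Add(121, Mul(-11, M)) (Function('T')(B, M) = Mul(-11, Add(M, -11)) = Mul(-11, Add(-11, M)) = Add(121, Mul(-11, M)))
Add(Function('T')(Mul(-8, -16), 163), Function('u')(-74)) = Add(Add(121, Mul(-11, 163)), Add(-3, Mul(10, Pow(-74, -1)))) = Add(Add(121, -1793), Add(-3, Mul(10, Rational(-1, 74)))) = Add(-1672, Add(-3, Rational(-5, 37))) = Add(-1672, Rational(-116, 37)) = Rational(-61980, 37)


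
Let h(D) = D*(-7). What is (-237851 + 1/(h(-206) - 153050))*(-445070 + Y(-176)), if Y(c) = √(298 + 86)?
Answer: 8024637560006815/75804 - 36060114409*√6/18951 ≈ 1.0586e+11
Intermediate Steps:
h(D) = -7*D
Y(c) = 8*√6 (Y(c) = √384 = 8*√6)
(-237851 + 1/(h(-206) - 153050))*(-445070 + Y(-176)) = (-237851 + 1/(-7*(-206) - 153050))*(-445070 + 8*√6) = (-237851 + 1/(1442 - 153050))*(-445070 + 8*√6) = (-237851 + 1/(-151608))*(-445070 + 8*√6) = (-237851 - 1/151608)*(-445070 + 8*√6) = -36060114409*(-445070 + 8*√6)/151608 = 8024637560006815/75804 - 36060114409*√6/18951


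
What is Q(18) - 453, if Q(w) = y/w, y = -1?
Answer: -8155/18 ≈ -453.06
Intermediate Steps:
Q(w) = -1/w
Q(18) - 453 = -1/18 - 453 = -8155/18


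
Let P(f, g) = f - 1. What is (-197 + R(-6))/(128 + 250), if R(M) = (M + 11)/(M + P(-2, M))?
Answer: -127/243 ≈ -0.52263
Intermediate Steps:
P(f, g) = -1 + f
R(M) = (11 + M)/(-3 + M) (R(M) = (M + 11)/(M + (-1 - 2)) = (11 + M)/(M - 3) = (11 + M)/(-3 + M))
(-197 + R(-6))/(128 + 250) = (-197 + (11 - 6)/(-3 - 6))/(128 + 250) = (-197 + 5/(-9))/378 = (-197 - 1/9*5)*(1/378) = (-197 - 5/9)*(1/378) = -1778/9*1/378 = -127/243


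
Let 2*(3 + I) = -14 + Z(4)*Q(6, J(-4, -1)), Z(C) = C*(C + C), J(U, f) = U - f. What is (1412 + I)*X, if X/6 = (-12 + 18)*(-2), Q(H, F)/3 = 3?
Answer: -111312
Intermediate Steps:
Q(H, F) = 9 (Q(H, F) = 3*3 = 9)
Z(C) = 2*C**2 (Z(C) = C*(2*C) = 2*C**2)
I = 134 (I = -3 + (-14 + (2*4**2)*9)/2 = -3 + (-14 + (2*16)*9)/2 = -3 + (-14 + 32*9)/2 = -3 + (-14 + 288)/2 = -3 + (1/2)*274 = -3 + 137 = 134)
X = -72 (X = 6*((-12 + 18)*(-2)) = 6*(6*(-2)) = 6*(-12) = -72)
(1412 + I)*X = (1412 + 134)*(-72) = 1546*(-72) = -111312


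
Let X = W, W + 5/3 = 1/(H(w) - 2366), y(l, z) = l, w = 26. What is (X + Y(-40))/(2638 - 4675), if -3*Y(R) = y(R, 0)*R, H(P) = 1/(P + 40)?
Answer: 11934713/45441105 ≈ 0.26264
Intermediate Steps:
H(P) = 1/(40 + P)
W = -780973/468465 (W = -5/3 + 1/(1/(40 + 26) - 2366) = -5/3 + 1/(1/66 - 2366) = -5/3 + 1/(-156155/66) = -5/3 - 66/156155 = -780973/468465 ≈ -1.6671)
X = -780973/468465 ≈ -1.6671
Y(R) = -R²/3 (Y(R) = -R*R/3 = -R²/3)
(X + Y(-40))/(2638 - 4675) = (-780973/468465 - ⅓*(-40)²)/(2638 - 4675) = (-780973/468465 - ⅓*1600)/(-2037) = (-780973/468465 - 1600/3)*(-1/2037) = -83542991/156155*(-1/2037) = 11934713/45441105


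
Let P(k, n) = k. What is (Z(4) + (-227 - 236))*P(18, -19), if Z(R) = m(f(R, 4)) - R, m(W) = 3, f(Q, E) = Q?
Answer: -8352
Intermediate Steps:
Z(R) = 3 - R
(Z(4) + (-227 - 236))*P(18, -19) = ((3 - 1*4) + (-227 - 236))*18 = ((3 - 4) - 463)*18 = (-1 - 463)*18 = -464*18 = -8352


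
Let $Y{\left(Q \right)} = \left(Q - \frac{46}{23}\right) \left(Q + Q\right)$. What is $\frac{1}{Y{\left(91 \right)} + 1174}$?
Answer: $\frac{1}{17372} \approx 5.7564 \cdot 10^{-5}$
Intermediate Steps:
$Y{\left(Q \right)} = 2 Q \left(-2 + Q\right)$ ($Y{\left(Q \right)} = \left(Q - 2\right) 2 Q = \left(-2 + Q\right) 2 Q = 2 Q \left(-2 + Q\right)$)
$\frac{1}{Y{\left(91 \right)} + 1174} = \frac{1}{2 \cdot 91 \left(-2 + 91\right) + 1174} = \frac{1}{2 \cdot 91 \cdot 89 + 1174} = \frac{1}{16198 + 1174} = \frac{1}{17372}$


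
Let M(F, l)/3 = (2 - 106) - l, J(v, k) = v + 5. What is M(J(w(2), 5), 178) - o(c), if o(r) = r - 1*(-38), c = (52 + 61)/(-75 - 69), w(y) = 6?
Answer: -127183/144 ≈ -883.21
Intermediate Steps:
J(v, k) = 5 + v
c = -113/144 (c = 113/(-144) = 113*(-1/144) = -113/144 ≈ -0.78472)
M(F, l) = -312 - 3*l (M(F, l) = 3*((2 - 106) - l) = 3*(-104 - l) = -312 - 3*l)
o(r) = 38 + r (o(r) = r + 38 = 38 + r)
M(J(w(2), 5), 178) - o(c) = (-312 - 3*178) - (38 - 113/144) = (-312 - 534) - 1*5359/144 = -846 - 5359/144 = -127183/144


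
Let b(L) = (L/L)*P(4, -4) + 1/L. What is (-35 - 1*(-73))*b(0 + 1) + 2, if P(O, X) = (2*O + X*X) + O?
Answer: 1104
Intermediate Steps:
P(O, X) = X² + 3*O (P(O, X) = (2*O + X²) + O = (X² + 2*O) + O = X² + 3*O)
b(L) = 28 + 1/L (b(L) = (L/L)*((-4)² + 3*4) + 1/L = 1*(16 + 12) + 1/L = 1*28 + 1/L = 28 + 1/L)
(-35 - 1*(-73))*b(0 + 1) + 2 = (-35 - 1*(-73))*(28 + 1/(0 + 1)) + 2 = (-35 + 73)*(28 + 1/1) + 2 = 38*(28 + 1) + 2 = 38*29 + 2 = 1102 + 2 = 1104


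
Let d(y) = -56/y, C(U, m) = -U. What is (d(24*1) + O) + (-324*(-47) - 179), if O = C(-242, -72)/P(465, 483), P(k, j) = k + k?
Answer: 6996821/465 ≈ 15047.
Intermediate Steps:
P(k, j) = 2*k
O = 121/465 (O = (-1*(-242))/((2*465)) = 242/930 = 242*(1/930) = 121/465 ≈ 0.26021)
(d(24*1) + O) + (-324*(-47) - 179) = (-56/(24*1) + 121/465) + (-324*(-47) - 179) = (-56/24 + 121/465) + (15228 - 179) = (-56*1/24 + 121/465) + 15049 = (-7/3 + 121/465) + 15049 = -964/465 + 15049 = 6996821/465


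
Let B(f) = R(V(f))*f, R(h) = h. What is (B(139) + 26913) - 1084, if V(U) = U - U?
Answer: 25829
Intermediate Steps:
V(U) = 0
B(f) = 0 (B(f) = 0*f = 0)
(B(139) + 26913) - 1084 = (0 + 26913) - 1084 = 26913 - 1084 = 25829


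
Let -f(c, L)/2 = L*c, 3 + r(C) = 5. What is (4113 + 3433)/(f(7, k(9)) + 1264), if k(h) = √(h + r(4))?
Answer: 2384536/398885 + 26411*√11/398885 ≈ 6.1976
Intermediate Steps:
r(C) = 2 (r(C) = -3 + 5 = 2)
k(h) = √(2 + h) (k(h) = √(h + 2) = √(2 + h))
f(c, L) = -2*L*c
(4113 + 3433)/(f(7, k(9)) + 1264) = (4113 + 3433)/(-2*√(2 + 9)*7 + 1264) = 7546/(-2*√11*7 + 1264) = 7546/(-14*√11 + 1264) = 7546/(1264 - 14*√11)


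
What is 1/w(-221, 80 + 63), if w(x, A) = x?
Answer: -1/221 ≈ -0.0045249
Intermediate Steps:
1/w(-221, 80 + 63) = 1/(-221) = -1/221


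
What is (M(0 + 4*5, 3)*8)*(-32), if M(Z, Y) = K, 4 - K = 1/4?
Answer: -960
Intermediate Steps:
K = 15/4 (K = 4 - 1/4 = 4 - 1*¼ = 4 - ¼ = 15/4 ≈ 3.7500)
M(Z, Y) = 15/4
(M(0 + 4*5, 3)*8)*(-32) = ((15/4)*8)*(-32) = 30*(-32) = -960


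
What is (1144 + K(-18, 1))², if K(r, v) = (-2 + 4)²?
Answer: 1317904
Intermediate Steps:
K(r, v) = 4 (K(r, v) = 2² = 4)
(1144 + K(-18, 1))² = (1144 + 4)² = 1148² = 1317904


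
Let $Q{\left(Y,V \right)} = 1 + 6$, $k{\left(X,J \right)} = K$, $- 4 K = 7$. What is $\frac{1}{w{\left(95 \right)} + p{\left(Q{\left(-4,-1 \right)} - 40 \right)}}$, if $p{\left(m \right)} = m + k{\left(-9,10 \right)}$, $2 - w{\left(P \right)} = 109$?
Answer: $- \frac{4}{567} \approx -0.0070547$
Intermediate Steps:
$K = - \frac{7}{4}$ ($K = \left(- \frac{1}{4}\right) 7 = - \frac{7}{4} \approx -1.75$)
$k{\left(X,J \right)} = - \frac{7}{4}$
$w{\left(P \right)} = -107$ ($w{\left(P \right)} = 2 - 109 = -107$)
$Q{\left(Y,V \right)} = 7$
$p{\left(m \right)} = - \frac{7}{4} + m$ ($p{\left(m \right)} = m - \frac{7}{4} = - \frac{7}{4} + m$)
$\frac{1}{w{\left(95 \right)} + p{\left(Q{\left(-4,-1 \right)} - 40 \right)}} = \frac{1}{-107 + \left(- \frac{7}{4} + \left(7 - 40\right)\right)} = \frac{1}{-107 - \frac{139}{4}} = \frac{1}{- \frac{567}{4}} = - \frac{4}{567}$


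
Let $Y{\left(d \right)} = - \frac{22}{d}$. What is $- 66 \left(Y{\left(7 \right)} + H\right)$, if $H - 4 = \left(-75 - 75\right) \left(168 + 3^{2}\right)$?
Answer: $\frac{12265704}{7} \approx 1.7522 \cdot 10^{6}$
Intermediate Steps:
$H = -26546$ ($H = 4 + \left(-75 - 75\right) \left(168 + 3^{2}\right) = 4 - 150 \left(168 + 9\right) = 4 - 26550 = -26546$)
$- 66 \left(Y{\left(7 \right)} + H\right) = - 66 \left(- \frac{22}{7} - 26546\right) = \left(-66\right) \left(- \frac{185844}{7}\right) = \frac{12265704}{7}$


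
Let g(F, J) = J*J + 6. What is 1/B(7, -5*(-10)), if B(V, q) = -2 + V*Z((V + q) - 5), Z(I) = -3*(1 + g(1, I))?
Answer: -1/56933 ≈ -1.7565e-5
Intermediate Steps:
g(F, J) = 6 + J² (g(F, J) = J² + 6 = 6 + J²)
Z(I) = -21 - 3*I² (Z(I) = -3*(1 + (6 + I²)) = -3*(7 + I²) = -21 - 3*I²)
B(V, q) = -2 + V*(-21 - 3*(-5 + V + q)²) (B(V, q) = -2 + V*(-21 - 3*((V + q) - 5)²) = -2 + V*(-21 - 3*(-5 + V + q)²))
1/B(7, -5*(-10)) = 1/(-2 - 3*7*(7 + (-5 + 7 - 5*(-10))²)) = 1/(-2 - 3*7*(7 + (-5 + 7 + 50)²)) = 1/(-2 - 3*7*(7 + 52²)) = 1/(-2 - 3*7*(7 + 2704)) = 1/(-2 - 3*7*2711) = 1/(-2 - 56931) = 1/(-56933) = -1/56933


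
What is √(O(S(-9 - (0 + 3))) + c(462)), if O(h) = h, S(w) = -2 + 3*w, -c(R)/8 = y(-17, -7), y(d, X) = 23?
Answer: I*√222 ≈ 14.9*I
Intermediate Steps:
c(R) = -184 (c(R) = -8*23 = -184)
√(O(S(-9 - (0 + 3))) + c(462)) = √((-2 + 3*(-9 - (0 + 3))) - 184) = √((-2 + 3*(-9 - 1*3)) - 184) = √((-2 + 3*(-9 - 3)) - 184) = √((-2 + 3*(-12)) - 184) = √((-2 - 36) - 184) = √(-38 - 184) = √(-222) = I*√222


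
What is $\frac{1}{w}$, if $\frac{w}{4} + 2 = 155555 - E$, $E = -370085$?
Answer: $\frac{1}{2102552} \approx 4.7561 \cdot 10^{-7}$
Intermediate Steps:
$w = 2102552$ ($w = -8 + 4 \left(155555 - -370085\right) = -8 + 4 \left(155555 + 370085\right) = -8 + 4 \cdot 525640 = -8 + 2102560 = 2102552$)
$\frac{1}{w} = \frac{1}{2102552}$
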